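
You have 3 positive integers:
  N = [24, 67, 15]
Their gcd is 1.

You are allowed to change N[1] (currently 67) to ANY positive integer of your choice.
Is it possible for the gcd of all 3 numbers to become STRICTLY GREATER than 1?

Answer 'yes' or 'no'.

Answer: yes

Derivation:
Current gcd = 1
gcd of all OTHER numbers (without N[1]=67): gcd([24, 15]) = 3
The new gcd after any change is gcd(3, new_value).
This can be at most 3.
Since 3 > old gcd 1, the gcd CAN increase (e.g., set N[1] = 3).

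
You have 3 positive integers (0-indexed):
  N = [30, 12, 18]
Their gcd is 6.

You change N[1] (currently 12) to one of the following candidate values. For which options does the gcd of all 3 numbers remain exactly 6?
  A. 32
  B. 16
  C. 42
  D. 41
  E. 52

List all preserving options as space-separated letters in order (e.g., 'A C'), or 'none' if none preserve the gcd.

Answer: C

Derivation:
Old gcd = 6; gcd of others (without N[1]) = 6
New gcd for candidate v: gcd(6, v). Preserves old gcd iff gcd(6, v) = 6.
  Option A: v=32, gcd(6,32)=2 -> changes
  Option B: v=16, gcd(6,16)=2 -> changes
  Option C: v=42, gcd(6,42)=6 -> preserves
  Option D: v=41, gcd(6,41)=1 -> changes
  Option E: v=52, gcd(6,52)=2 -> changes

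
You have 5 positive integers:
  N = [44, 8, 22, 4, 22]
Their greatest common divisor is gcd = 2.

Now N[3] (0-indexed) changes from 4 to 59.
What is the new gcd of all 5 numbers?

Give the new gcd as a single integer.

Answer: 1

Derivation:
Numbers: [44, 8, 22, 4, 22], gcd = 2
Change: index 3, 4 -> 59
gcd of the OTHER numbers (without index 3): gcd([44, 8, 22, 22]) = 2
New gcd = gcd(g_others, new_val) = gcd(2, 59) = 1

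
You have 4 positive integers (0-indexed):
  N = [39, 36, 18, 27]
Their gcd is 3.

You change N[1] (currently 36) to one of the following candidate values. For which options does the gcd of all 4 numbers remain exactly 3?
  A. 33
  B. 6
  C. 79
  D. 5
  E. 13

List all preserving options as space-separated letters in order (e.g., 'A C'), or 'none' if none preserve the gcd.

Old gcd = 3; gcd of others (without N[1]) = 3
New gcd for candidate v: gcd(3, v). Preserves old gcd iff gcd(3, v) = 3.
  Option A: v=33, gcd(3,33)=3 -> preserves
  Option B: v=6, gcd(3,6)=3 -> preserves
  Option C: v=79, gcd(3,79)=1 -> changes
  Option D: v=5, gcd(3,5)=1 -> changes
  Option E: v=13, gcd(3,13)=1 -> changes

Answer: A B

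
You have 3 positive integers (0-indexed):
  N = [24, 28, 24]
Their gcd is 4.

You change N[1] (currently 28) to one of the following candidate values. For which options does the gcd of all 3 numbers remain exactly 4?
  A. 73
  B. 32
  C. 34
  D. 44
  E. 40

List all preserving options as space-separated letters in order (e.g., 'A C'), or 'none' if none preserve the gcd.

Answer: D

Derivation:
Old gcd = 4; gcd of others (without N[1]) = 24
New gcd for candidate v: gcd(24, v). Preserves old gcd iff gcd(24, v) = 4.
  Option A: v=73, gcd(24,73)=1 -> changes
  Option B: v=32, gcd(24,32)=8 -> changes
  Option C: v=34, gcd(24,34)=2 -> changes
  Option D: v=44, gcd(24,44)=4 -> preserves
  Option E: v=40, gcd(24,40)=8 -> changes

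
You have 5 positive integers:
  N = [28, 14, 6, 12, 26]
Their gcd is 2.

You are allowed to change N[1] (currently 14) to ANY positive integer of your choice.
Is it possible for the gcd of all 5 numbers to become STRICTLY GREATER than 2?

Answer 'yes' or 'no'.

Answer: no

Derivation:
Current gcd = 2
gcd of all OTHER numbers (without N[1]=14): gcd([28, 6, 12, 26]) = 2
The new gcd after any change is gcd(2, new_value).
This can be at most 2.
Since 2 = old gcd 2, the gcd can only stay the same or decrease.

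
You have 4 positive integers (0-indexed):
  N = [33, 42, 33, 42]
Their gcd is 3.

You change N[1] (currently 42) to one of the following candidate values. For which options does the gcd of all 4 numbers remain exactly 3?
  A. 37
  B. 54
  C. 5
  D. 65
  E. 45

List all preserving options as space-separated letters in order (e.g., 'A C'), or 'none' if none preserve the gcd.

Old gcd = 3; gcd of others (without N[1]) = 3
New gcd for candidate v: gcd(3, v). Preserves old gcd iff gcd(3, v) = 3.
  Option A: v=37, gcd(3,37)=1 -> changes
  Option B: v=54, gcd(3,54)=3 -> preserves
  Option C: v=5, gcd(3,5)=1 -> changes
  Option D: v=65, gcd(3,65)=1 -> changes
  Option E: v=45, gcd(3,45)=3 -> preserves

Answer: B E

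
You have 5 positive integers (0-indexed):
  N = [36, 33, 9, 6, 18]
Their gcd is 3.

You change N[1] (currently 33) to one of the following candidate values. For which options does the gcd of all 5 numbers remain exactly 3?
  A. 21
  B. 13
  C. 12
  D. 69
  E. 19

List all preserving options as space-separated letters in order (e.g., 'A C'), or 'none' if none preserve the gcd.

Old gcd = 3; gcd of others (without N[1]) = 3
New gcd for candidate v: gcd(3, v). Preserves old gcd iff gcd(3, v) = 3.
  Option A: v=21, gcd(3,21)=3 -> preserves
  Option B: v=13, gcd(3,13)=1 -> changes
  Option C: v=12, gcd(3,12)=3 -> preserves
  Option D: v=69, gcd(3,69)=3 -> preserves
  Option E: v=19, gcd(3,19)=1 -> changes

Answer: A C D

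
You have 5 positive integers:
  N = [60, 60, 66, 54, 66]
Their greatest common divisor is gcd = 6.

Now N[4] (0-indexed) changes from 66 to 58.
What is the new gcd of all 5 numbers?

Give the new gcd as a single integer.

Answer: 2

Derivation:
Numbers: [60, 60, 66, 54, 66], gcd = 6
Change: index 4, 66 -> 58
gcd of the OTHER numbers (without index 4): gcd([60, 60, 66, 54]) = 6
New gcd = gcd(g_others, new_val) = gcd(6, 58) = 2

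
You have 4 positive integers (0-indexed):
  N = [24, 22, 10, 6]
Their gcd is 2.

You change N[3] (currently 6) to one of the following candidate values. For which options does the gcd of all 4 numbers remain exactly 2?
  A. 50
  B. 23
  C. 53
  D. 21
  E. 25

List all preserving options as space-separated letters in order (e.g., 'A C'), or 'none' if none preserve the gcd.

Old gcd = 2; gcd of others (without N[3]) = 2
New gcd for candidate v: gcd(2, v). Preserves old gcd iff gcd(2, v) = 2.
  Option A: v=50, gcd(2,50)=2 -> preserves
  Option B: v=23, gcd(2,23)=1 -> changes
  Option C: v=53, gcd(2,53)=1 -> changes
  Option D: v=21, gcd(2,21)=1 -> changes
  Option E: v=25, gcd(2,25)=1 -> changes

Answer: A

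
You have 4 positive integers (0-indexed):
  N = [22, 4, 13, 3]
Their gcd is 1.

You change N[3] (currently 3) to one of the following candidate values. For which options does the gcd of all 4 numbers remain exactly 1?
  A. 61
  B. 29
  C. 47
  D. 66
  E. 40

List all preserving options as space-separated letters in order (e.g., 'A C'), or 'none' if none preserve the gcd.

Old gcd = 1; gcd of others (without N[3]) = 1
New gcd for candidate v: gcd(1, v). Preserves old gcd iff gcd(1, v) = 1.
  Option A: v=61, gcd(1,61)=1 -> preserves
  Option B: v=29, gcd(1,29)=1 -> preserves
  Option C: v=47, gcd(1,47)=1 -> preserves
  Option D: v=66, gcd(1,66)=1 -> preserves
  Option E: v=40, gcd(1,40)=1 -> preserves

Answer: A B C D E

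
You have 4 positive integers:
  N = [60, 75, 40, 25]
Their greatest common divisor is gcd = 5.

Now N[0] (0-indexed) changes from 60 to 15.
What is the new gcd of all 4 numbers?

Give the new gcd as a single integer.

Answer: 5

Derivation:
Numbers: [60, 75, 40, 25], gcd = 5
Change: index 0, 60 -> 15
gcd of the OTHER numbers (without index 0): gcd([75, 40, 25]) = 5
New gcd = gcd(g_others, new_val) = gcd(5, 15) = 5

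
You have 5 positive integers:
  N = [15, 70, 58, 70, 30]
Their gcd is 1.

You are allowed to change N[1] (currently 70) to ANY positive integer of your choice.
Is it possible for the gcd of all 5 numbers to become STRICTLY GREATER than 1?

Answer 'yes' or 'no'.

Current gcd = 1
gcd of all OTHER numbers (without N[1]=70): gcd([15, 58, 70, 30]) = 1
The new gcd after any change is gcd(1, new_value).
This can be at most 1.
Since 1 = old gcd 1, the gcd can only stay the same or decrease.

Answer: no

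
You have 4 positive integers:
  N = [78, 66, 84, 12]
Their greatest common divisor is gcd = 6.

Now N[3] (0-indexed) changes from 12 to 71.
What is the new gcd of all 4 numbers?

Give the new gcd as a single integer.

Numbers: [78, 66, 84, 12], gcd = 6
Change: index 3, 12 -> 71
gcd of the OTHER numbers (without index 3): gcd([78, 66, 84]) = 6
New gcd = gcd(g_others, new_val) = gcd(6, 71) = 1

Answer: 1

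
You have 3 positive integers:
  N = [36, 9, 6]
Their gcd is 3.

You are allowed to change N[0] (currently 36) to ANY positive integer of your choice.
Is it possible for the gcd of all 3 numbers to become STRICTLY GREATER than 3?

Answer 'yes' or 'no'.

Current gcd = 3
gcd of all OTHER numbers (without N[0]=36): gcd([9, 6]) = 3
The new gcd after any change is gcd(3, new_value).
This can be at most 3.
Since 3 = old gcd 3, the gcd can only stay the same or decrease.

Answer: no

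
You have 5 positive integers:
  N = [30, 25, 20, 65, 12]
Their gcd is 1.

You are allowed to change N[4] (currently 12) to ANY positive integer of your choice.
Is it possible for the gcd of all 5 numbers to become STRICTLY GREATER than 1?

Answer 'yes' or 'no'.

Current gcd = 1
gcd of all OTHER numbers (without N[4]=12): gcd([30, 25, 20, 65]) = 5
The new gcd after any change is gcd(5, new_value).
This can be at most 5.
Since 5 > old gcd 1, the gcd CAN increase (e.g., set N[4] = 5).

Answer: yes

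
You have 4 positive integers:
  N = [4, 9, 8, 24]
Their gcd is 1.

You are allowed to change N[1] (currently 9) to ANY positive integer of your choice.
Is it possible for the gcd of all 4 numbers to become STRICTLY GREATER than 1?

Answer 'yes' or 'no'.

Answer: yes

Derivation:
Current gcd = 1
gcd of all OTHER numbers (without N[1]=9): gcd([4, 8, 24]) = 4
The new gcd after any change is gcd(4, new_value).
This can be at most 4.
Since 4 > old gcd 1, the gcd CAN increase (e.g., set N[1] = 4).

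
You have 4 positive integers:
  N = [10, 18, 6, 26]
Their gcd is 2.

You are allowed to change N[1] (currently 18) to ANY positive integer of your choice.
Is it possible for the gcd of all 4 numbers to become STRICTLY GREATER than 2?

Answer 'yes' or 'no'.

Current gcd = 2
gcd of all OTHER numbers (without N[1]=18): gcd([10, 6, 26]) = 2
The new gcd after any change is gcd(2, new_value).
This can be at most 2.
Since 2 = old gcd 2, the gcd can only stay the same or decrease.

Answer: no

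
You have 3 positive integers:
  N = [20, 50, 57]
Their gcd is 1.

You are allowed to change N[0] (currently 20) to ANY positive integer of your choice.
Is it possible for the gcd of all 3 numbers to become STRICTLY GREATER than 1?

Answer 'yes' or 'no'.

Current gcd = 1
gcd of all OTHER numbers (without N[0]=20): gcd([50, 57]) = 1
The new gcd after any change is gcd(1, new_value).
This can be at most 1.
Since 1 = old gcd 1, the gcd can only stay the same or decrease.

Answer: no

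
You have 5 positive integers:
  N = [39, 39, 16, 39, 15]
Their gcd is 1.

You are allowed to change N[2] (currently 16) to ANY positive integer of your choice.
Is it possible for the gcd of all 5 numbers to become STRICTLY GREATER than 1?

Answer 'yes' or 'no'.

Current gcd = 1
gcd of all OTHER numbers (without N[2]=16): gcd([39, 39, 39, 15]) = 3
The new gcd after any change is gcd(3, new_value).
This can be at most 3.
Since 3 > old gcd 1, the gcd CAN increase (e.g., set N[2] = 3).

Answer: yes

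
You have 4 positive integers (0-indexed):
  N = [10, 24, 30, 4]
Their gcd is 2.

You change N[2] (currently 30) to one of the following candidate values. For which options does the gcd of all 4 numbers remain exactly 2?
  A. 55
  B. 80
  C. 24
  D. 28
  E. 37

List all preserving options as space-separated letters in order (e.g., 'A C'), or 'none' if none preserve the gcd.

Answer: B C D

Derivation:
Old gcd = 2; gcd of others (without N[2]) = 2
New gcd for candidate v: gcd(2, v). Preserves old gcd iff gcd(2, v) = 2.
  Option A: v=55, gcd(2,55)=1 -> changes
  Option B: v=80, gcd(2,80)=2 -> preserves
  Option C: v=24, gcd(2,24)=2 -> preserves
  Option D: v=28, gcd(2,28)=2 -> preserves
  Option E: v=37, gcd(2,37)=1 -> changes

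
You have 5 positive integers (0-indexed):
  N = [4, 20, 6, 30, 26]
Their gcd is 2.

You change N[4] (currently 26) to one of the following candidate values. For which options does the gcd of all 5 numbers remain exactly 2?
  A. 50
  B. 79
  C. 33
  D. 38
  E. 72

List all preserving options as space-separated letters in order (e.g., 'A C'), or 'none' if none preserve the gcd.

Old gcd = 2; gcd of others (without N[4]) = 2
New gcd for candidate v: gcd(2, v). Preserves old gcd iff gcd(2, v) = 2.
  Option A: v=50, gcd(2,50)=2 -> preserves
  Option B: v=79, gcd(2,79)=1 -> changes
  Option C: v=33, gcd(2,33)=1 -> changes
  Option D: v=38, gcd(2,38)=2 -> preserves
  Option E: v=72, gcd(2,72)=2 -> preserves

Answer: A D E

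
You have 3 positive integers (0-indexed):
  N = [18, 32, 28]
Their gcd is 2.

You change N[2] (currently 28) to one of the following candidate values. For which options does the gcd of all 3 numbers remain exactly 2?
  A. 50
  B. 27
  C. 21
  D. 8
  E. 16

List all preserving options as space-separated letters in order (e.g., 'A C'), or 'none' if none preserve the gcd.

Answer: A D E

Derivation:
Old gcd = 2; gcd of others (without N[2]) = 2
New gcd for candidate v: gcd(2, v). Preserves old gcd iff gcd(2, v) = 2.
  Option A: v=50, gcd(2,50)=2 -> preserves
  Option B: v=27, gcd(2,27)=1 -> changes
  Option C: v=21, gcd(2,21)=1 -> changes
  Option D: v=8, gcd(2,8)=2 -> preserves
  Option E: v=16, gcd(2,16)=2 -> preserves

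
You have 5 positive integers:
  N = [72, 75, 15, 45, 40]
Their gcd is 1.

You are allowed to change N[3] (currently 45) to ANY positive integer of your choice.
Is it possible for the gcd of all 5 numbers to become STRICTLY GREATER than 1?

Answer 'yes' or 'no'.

Answer: no

Derivation:
Current gcd = 1
gcd of all OTHER numbers (without N[3]=45): gcd([72, 75, 15, 40]) = 1
The new gcd after any change is gcd(1, new_value).
This can be at most 1.
Since 1 = old gcd 1, the gcd can only stay the same or decrease.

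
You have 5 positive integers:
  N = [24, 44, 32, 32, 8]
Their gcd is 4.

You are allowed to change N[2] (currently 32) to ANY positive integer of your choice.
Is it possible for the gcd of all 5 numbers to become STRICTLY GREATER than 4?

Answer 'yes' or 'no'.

Answer: no

Derivation:
Current gcd = 4
gcd of all OTHER numbers (without N[2]=32): gcd([24, 44, 32, 8]) = 4
The new gcd after any change is gcd(4, new_value).
This can be at most 4.
Since 4 = old gcd 4, the gcd can only stay the same or decrease.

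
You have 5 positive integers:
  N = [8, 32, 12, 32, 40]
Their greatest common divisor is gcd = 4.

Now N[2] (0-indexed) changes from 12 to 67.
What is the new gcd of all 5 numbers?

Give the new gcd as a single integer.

Numbers: [8, 32, 12, 32, 40], gcd = 4
Change: index 2, 12 -> 67
gcd of the OTHER numbers (without index 2): gcd([8, 32, 32, 40]) = 8
New gcd = gcd(g_others, new_val) = gcd(8, 67) = 1

Answer: 1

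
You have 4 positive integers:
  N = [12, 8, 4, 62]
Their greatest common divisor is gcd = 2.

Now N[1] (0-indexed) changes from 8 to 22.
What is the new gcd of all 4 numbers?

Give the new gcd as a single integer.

Numbers: [12, 8, 4, 62], gcd = 2
Change: index 1, 8 -> 22
gcd of the OTHER numbers (without index 1): gcd([12, 4, 62]) = 2
New gcd = gcd(g_others, new_val) = gcd(2, 22) = 2

Answer: 2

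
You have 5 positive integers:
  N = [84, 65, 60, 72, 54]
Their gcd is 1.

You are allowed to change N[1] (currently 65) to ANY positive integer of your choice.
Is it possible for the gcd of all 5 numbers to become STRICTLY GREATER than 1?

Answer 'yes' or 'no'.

Answer: yes

Derivation:
Current gcd = 1
gcd of all OTHER numbers (without N[1]=65): gcd([84, 60, 72, 54]) = 6
The new gcd after any change is gcd(6, new_value).
This can be at most 6.
Since 6 > old gcd 1, the gcd CAN increase (e.g., set N[1] = 6).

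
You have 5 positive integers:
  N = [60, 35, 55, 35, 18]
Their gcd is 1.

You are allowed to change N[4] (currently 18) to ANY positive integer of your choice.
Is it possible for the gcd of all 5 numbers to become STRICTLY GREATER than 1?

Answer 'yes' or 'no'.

Current gcd = 1
gcd of all OTHER numbers (without N[4]=18): gcd([60, 35, 55, 35]) = 5
The new gcd after any change is gcd(5, new_value).
This can be at most 5.
Since 5 > old gcd 1, the gcd CAN increase (e.g., set N[4] = 5).

Answer: yes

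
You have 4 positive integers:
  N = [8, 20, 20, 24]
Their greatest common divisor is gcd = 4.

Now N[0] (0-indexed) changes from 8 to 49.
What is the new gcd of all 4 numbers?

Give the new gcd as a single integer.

Numbers: [8, 20, 20, 24], gcd = 4
Change: index 0, 8 -> 49
gcd of the OTHER numbers (without index 0): gcd([20, 20, 24]) = 4
New gcd = gcd(g_others, new_val) = gcd(4, 49) = 1

Answer: 1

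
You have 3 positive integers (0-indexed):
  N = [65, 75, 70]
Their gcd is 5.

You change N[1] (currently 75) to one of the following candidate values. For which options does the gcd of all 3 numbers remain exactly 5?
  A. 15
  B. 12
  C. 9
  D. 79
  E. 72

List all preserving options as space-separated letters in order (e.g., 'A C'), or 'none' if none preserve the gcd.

Answer: A

Derivation:
Old gcd = 5; gcd of others (without N[1]) = 5
New gcd for candidate v: gcd(5, v). Preserves old gcd iff gcd(5, v) = 5.
  Option A: v=15, gcd(5,15)=5 -> preserves
  Option B: v=12, gcd(5,12)=1 -> changes
  Option C: v=9, gcd(5,9)=1 -> changes
  Option D: v=79, gcd(5,79)=1 -> changes
  Option E: v=72, gcd(5,72)=1 -> changes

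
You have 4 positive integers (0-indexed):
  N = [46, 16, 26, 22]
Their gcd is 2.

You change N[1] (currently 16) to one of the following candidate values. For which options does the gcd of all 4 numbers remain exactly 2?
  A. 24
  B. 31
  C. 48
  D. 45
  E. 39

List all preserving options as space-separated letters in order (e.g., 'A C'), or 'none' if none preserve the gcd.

Answer: A C

Derivation:
Old gcd = 2; gcd of others (without N[1]) = 2
New gcd for candidate v: gcd(2, v). Preserves old gcd iff gcd(2, v) = 2.
  Option A: v=24, gcd(2,24)=2 -> preserves
  Option B: v=31, gcd(2,31)=1 -> changes
  Option C: v=48, gcd(2,48)=2 -> preserves
  Option D: v=45, gcd(2,45)=1 -> changes
  Option E: v=39, gcd(2,39)=1 -> changes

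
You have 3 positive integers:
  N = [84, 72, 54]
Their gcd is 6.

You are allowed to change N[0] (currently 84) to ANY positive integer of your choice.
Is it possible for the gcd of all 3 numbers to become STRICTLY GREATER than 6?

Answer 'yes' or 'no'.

Answer: yes

Derivation:
Current gcd = 6
gcd of all OTHER numbers (without N[0]=84): gcd([72, 54]) = 18
The new gcd after any change is gcd(18, new_value).
This can be at most 18.
Since 18 > old gcd 6, the gcd CAN increase (e.g., set N[0] = 18).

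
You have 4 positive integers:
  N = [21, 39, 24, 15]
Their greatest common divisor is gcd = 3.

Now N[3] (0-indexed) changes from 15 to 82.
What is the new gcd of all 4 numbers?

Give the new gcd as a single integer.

Numbers: [21, 39, 24, 15], gcd = 3
Change: index 3, 15 -> 82
gcd of the OTHER numbers (without index 3): gcd([21, 39, 24]) = 3
New gcd = gcd(g_others, new_val) = gcd(3, 82) = 1

Answer: 1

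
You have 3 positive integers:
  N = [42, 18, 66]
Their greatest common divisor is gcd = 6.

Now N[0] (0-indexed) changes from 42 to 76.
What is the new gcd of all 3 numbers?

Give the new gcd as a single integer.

Answer: 2

Derivation:
Numbers: [42, 18, 66], gcd = 6
Change: index 0, 42 -> 76
gcd of the OTHER numbers (without index 0): gcd([18, 66]) = 6
New gcd = gcd(g_others, new_val) = gcd(6, 76) = 2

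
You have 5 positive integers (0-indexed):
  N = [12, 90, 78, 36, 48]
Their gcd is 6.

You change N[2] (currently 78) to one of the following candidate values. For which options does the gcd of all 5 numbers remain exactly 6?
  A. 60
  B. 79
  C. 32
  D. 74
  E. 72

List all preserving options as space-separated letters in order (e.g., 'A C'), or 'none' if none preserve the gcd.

Answer: A E

Derivation:
Old gcd = 6; gcd of others (without N[2]) = 6
New gcd for candidate v: gcd(6, v). Preserves old gcd iff gcd(6, v) = 6.
  Option A: v=60, gcd(6,60)=6 -> preserves
  Option B: v=79, gcd(6,79)=1 -> changes
  Option C: v=32, gcd(6,32)=2 -> changes
  Option D: v=74, gcd(6,74)=2 -> changes
  Option E: v=72, gcd(6,72)=6 -> preserves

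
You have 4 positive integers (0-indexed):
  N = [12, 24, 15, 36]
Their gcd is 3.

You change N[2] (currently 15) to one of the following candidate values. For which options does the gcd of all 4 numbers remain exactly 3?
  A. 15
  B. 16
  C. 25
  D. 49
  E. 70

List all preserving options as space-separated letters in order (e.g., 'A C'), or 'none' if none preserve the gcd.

Old gcd = 3; gcd of others (without N[2]) = 12
New gcd for candidate v: gcd(12, v). Preserves old gcd iff gcd(12, v) = 3.
  Option A: v=15, gcd(12,15)=3 -> preserves
  Option B: v=16, gcd(12,16)=4 -> changes
  Option C: v=25, gcd(12,25)=1 -> changes
  Option D: v=49, gcd(12,49)=1 -> changes
  Option E: v=70, gcd(12,70)=2 -> changes

Answer: A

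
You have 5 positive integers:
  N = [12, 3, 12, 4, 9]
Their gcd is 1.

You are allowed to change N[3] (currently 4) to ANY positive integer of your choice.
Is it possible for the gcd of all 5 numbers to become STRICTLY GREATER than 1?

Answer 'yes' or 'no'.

Current gcd = 1
gcd of all OTHER numbers (without N[3]=4): gcd([12, 3, 12, 9]) = 3
The new gcd after any change is gcd(3, new_value).
This can be at most 3.
Since 3 > old gcd 1, the gcd CAN increase (e.g., set N[3] = 3).

Answer: yes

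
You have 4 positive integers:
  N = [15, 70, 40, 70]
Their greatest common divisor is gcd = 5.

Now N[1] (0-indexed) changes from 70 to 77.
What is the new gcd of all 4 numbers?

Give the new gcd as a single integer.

Numbers: [15, 70, 40, 70], gcd = 5
Change: index 1, 70 -> 77
gcd of the OTHER numbers (without index 1): gcd([15, 40, 70]) = 5
New gcd = gcd(g_others, new_val) = gcd(5, 77) = 1

Answer: 1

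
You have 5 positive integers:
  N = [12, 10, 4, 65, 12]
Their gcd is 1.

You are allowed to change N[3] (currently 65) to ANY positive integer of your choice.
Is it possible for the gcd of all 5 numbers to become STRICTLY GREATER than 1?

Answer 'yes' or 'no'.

Answer: yes

Derivation:
Current gcd = 1
gcd of all OTHER numbers (without N[3]=65): gcd([12, 10, 4, 12]) = 2
The new gcd after any change is gcd(2, new_value).
This can be at most 2.
Since 2 > old gcd 1, the gcd CAN increase (e.g., set N[3] = 2).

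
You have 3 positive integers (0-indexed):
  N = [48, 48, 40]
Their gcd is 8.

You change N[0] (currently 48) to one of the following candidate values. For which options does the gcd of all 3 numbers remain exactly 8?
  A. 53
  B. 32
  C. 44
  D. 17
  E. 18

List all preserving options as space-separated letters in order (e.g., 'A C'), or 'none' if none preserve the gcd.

Answer: B

Derivation:
Old gcd = 8; gcd of others (without N[0]) = 8
New gcd for candidate v: gcd(8, v). Preserves old gcd iff gcd(8, v) = 8.
  Option A: v=53, gcd(8,53)=1 -> changes
  Option B: v=32, gcd(8,32)=8 -> preserves
  Option C: v=44, gcd(8,44)=4 -> changes
  Option D: v=17, gcd(8,17)=1 -> changes
  Option E: v=18, gcd(8,18)=2 -> changes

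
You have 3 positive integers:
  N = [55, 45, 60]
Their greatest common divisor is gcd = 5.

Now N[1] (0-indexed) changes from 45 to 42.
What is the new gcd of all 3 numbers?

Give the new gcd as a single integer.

Answer: 1

Derivation:
Numbers: [55, 45, 60], gcd = 5
Change: index 1, 45 -> 42
gcd of the OTHER numbers (without index 1): gcd([55, 60]) = 5
New gcd = gcd(g_others, new_val) = gcd(5, 42) = 1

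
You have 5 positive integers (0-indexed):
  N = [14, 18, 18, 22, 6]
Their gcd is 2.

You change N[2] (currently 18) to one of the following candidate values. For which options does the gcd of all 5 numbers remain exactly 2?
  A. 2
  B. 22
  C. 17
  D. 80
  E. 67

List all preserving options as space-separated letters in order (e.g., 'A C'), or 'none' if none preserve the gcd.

Answer: A B D

Derivation:
Old gcd = 2; gcd of others (without N[2]) = 2
New gcd for candidate v: gcd(2, v). Preserves old gcd iff gcd(2, v) = 2.
  Option A: v=2, gcd(2,2)=2 -> preserves
  Option B: v=22, gcd(2,22)=2 -> preserves
  Option C: v=17, gcd(2,17)=1 -> changes
  Option D: v=80, gcd(2,80)=2 -> preserves
  Option E: v=67, gcd(2,67)=1 -> changes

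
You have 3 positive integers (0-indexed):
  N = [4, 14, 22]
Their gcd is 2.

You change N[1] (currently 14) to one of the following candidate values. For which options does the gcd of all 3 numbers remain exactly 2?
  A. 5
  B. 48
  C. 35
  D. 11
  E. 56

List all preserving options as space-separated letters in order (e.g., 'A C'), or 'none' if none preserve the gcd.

Old gcd = 2; gcd of others (without N[1]) = 2
New gcd for candidate v: gcd(2, v). Preserves old gcd iff gcd(2, v) = 2.
  Option A: v=5, gcd(2,5)=1 -> changes
  Option B: v=48, gcd(2,48)=2 -> preserves
  Option C: v=35, gcd(2,35)=1 -> changes
  Option D: v=11, gcd(2,11)=1 -> changes
  Option E: v=56, gcd(2,56)=2 -> preserves

Answer: B E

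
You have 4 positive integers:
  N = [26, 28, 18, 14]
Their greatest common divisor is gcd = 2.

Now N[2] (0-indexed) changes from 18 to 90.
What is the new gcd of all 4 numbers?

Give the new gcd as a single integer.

Numbers: [26, 28, 18, 14], gcd = 2
Change: index 2, 18 -> 90
gcd of the OTHER numbers (without index 2): gcd([26, 28, 14]) = 2
New gcd = gcd(g_others, new_val) = gcd(2, 90) = 2

Answer: 2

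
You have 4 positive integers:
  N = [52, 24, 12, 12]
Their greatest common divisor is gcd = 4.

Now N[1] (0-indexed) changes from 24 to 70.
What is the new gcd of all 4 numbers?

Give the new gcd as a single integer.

Numbers: [52, 24, 12, 12], gcd = 4
Change: index 1, 24 -> 70
gcd of the OTHER numbers (without index 1): gcd([52, 12, 12]) = 4
New gcd = gcd(g_others, new_val) = gcd(4, 70) = 2

Answer: 2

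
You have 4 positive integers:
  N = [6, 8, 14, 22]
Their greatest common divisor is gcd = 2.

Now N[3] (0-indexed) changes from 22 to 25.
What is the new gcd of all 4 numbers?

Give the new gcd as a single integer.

Answer: 1

Derivation:
Numbers: [6, 8, 14, 22], gcd = 2
Change: index 3, 22 -> 25
gcd of the OTHER numbers (without index 3): gcd([6, 8, 14]) = 2
New gcd = gcd(g_others, new_val) = gcd(2, 25) = 1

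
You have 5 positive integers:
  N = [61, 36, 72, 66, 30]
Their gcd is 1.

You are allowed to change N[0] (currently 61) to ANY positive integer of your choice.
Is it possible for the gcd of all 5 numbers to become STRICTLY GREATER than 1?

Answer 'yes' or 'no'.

Answer: yes

Derivation:
Current gcd = 1
gcd of all OTHER numbers (without N[0]=61): gcd([36, 72, 66, 30]) = 6
The new gcd after any change is gcd(6, new_value).
This can be at most 6.
Since 6 > old gcd 1, the gcd CAN increase (e.g., set N[0] = 6).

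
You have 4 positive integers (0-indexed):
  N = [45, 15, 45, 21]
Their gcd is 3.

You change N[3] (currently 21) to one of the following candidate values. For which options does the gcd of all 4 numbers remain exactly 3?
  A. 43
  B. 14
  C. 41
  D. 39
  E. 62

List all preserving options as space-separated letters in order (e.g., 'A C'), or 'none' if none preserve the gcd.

Old gcd = 3; gcd of others (without N[3]) = 15
New gcd for candidate v: gcd(15, v). Preserves old gcd iff gcd(15, v) = 3.
  Option A: v=43, gcd(15,43)=1 -> changes
  Option B: v=14, gcd(15,14)=1 -> changes
  Option C: v=41, gcd(15,41)=1 -> changes
  Option D: v=39, gcd(15,39)=3 -> preserves
  Option E: v=62, gcd(15,62)=1 -> changes

Answer: D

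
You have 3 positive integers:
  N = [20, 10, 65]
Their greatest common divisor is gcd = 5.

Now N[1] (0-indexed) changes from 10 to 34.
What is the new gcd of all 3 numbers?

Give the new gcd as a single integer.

Answer: 1

Derivation:
Numbers: [20, 10, 65], gcd = 5
Change: index 1, 10 -> 34
gcd of the OTHER numbers (without index 1): gcd([20, 65]) = 5
New gcd = gcd(g_others, new_val) = gcd(5, 34) = 1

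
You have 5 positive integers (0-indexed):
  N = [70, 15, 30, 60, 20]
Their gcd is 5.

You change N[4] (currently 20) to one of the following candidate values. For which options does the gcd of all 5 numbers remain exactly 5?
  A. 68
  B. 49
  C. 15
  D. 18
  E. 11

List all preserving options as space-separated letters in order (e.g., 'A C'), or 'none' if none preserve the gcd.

Old gcd = 5; gcd of others (without N[4]) = 5
New gcd for candidate v: gcd(5, v). Preserves old gcd iff gcd(5, v) = 5.
  Option A: v=68, gcd(5,68)=1 -> changes
  Option B: v=49, gcd(5,49)=1 -> changes
  Option C: v=15, gcd(5,15)=5 -> preserves
  Option D: v=18, gcd(5,18)=1 -> changes
  Option E: v=11, gcd(5,11)=1 -> changes

Answer: C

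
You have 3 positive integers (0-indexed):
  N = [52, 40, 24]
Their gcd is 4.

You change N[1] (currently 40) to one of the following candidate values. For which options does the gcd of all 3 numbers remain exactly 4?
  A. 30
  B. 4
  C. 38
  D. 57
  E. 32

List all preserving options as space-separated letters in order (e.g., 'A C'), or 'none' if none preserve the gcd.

Answer: B E

Derivation:
Old gcd = 4; gcd of others (without N[1]) = 4
New gcd for candidate v: gcd(4, v). Preserves old gcd iff gcd(4, v) = 4.
  Option A: v=30, gcd(4,30)=2 -> changes
  Option B: v=4, gcd(4,4)=4 -> preserves
  Option C: v=38, gcd(4,38)=2 -> changes
  Option D: v=57, gcd(4,57)=1 -> changes
  Option E: v=32, gcd(4,32)=4 -> preserves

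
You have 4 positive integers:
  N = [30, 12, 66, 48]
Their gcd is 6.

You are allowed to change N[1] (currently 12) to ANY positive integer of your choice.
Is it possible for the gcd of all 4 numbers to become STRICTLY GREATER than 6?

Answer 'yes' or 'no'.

Current gcd = 6
gcd of all OTHER numbers (without N[1]=12): gcd([30, 66, 48]) = 6
The new gcd after any change is gcd(6, new_value).
This can be at most 6.
Since 6 = old gcd 6, the gcd can only stay the same or decrease.

Answer: no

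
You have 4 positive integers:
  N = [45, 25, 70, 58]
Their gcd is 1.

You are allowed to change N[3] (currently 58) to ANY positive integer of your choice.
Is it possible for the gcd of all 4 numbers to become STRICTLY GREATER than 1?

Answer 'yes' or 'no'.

Current gcd = 1
gcd of all OTHER numbers (without N[3]=58): gcd([45, 25, 70]) = 5
The new gcd after any change is gcd(5, new_value).
This can be at most 5.
Since 5 > old gcd 1, the gcd CAN increase (e.g., set N[3] = 5).

Answer: yes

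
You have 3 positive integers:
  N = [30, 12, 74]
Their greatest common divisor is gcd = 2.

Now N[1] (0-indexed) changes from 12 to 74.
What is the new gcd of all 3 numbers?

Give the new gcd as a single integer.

Numbers: [30, 12, 74], gcd = 2
Change: index 1, 12 -> 74
gcd of the OTHER numbers (without index 1): gcd([30, 74]) = 2
New gcd = gcd(g_others, new_val) = gcd(2, 74) = 2

Answer: 2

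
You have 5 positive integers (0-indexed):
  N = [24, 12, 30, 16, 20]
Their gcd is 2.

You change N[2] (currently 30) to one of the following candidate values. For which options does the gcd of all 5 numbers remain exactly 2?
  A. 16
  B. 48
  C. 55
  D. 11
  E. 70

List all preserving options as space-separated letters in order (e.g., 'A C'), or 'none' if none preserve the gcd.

Answer: E

Derivation:
Old gcd = 2; gcd of others (without N[2]) = 4
New gcd for candidate v: gcd(4, v). Preserves old gcd iff gcd(4, v) = 2.
  Option A: v=16, gcd(4,16)=4 -> changes
  Option B: v=48, gcd(4,48)=4 -> changes
  Option C: v=55, gcd(4,55)=1 -> changes
  Option D: v=11, gcd(4,11)=1 -> changes
  Option E: v=70, gcd(4,70)=2 -> preserves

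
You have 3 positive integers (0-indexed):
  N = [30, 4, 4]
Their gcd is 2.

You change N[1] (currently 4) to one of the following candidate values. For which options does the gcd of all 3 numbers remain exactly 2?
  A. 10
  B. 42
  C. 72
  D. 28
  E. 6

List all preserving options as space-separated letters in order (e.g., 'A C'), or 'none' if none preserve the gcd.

Answer: A B C D E

Derivation:
Old gcd = 2; gcd of others (without N[1]) = 2
New gcd for candidate v: gcd(2, v). Preserves old gcd iff gcd(2, v) = 2.
  Option A: v=10, gcd(2,10)=2 -> preserves
  Option B: v=42, gcd(2,42)=2 -> preserves
  Option C: v=72, gcd(2,72)=2 -> preserves
  Option D: v=28, gcd(2,28)=2 -> preserves
  Option E: v=6, gcd(2,6)=2 -> preserves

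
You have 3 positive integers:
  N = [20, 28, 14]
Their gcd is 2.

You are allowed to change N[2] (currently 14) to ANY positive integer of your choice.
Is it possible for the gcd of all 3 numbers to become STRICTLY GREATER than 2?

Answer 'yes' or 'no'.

Answer: yes

Derivation:
Current gcd = 2
gcd of all OTHER numbers (without N[2]=14): gcd([20, 28]) = 4
The new gcd after any change is gcd(4, new_value).
This can be at most 4.
Since 4 > old gcd 2, the gcd CAN increase (e.g., set N[2] = 4).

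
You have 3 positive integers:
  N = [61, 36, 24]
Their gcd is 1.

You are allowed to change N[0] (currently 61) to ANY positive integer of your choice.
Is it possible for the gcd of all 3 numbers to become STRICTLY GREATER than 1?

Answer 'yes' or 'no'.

Current gcd = 1
gcd of all OTHER numbers (without N[0]=61): gcd([36, 24]) = 12
The new gcd after any change is gcd(12, new_value).
This can be at most 12.
Since 12 > old gcd 1, the gcd CAN increase (e.g., set N[0] = 12).

Answer: yes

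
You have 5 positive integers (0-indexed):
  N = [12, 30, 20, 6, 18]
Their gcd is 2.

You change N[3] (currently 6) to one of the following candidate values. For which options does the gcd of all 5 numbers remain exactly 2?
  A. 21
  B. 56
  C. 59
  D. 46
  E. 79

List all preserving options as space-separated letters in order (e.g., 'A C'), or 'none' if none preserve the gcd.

Answer: B D

Derivation:
Old gcd = 2; gcd of others (without N[3]) = 2
New gcd for candidate v: gcd(2, v). Preserves old gcd iff gcd(2, v) = 2.
  Option A: v=21, gcd(2,21)=1 -> changes
  Option B: v=56, gcd(2,56)=2 -> preserves
  Option C: v=59, gcd(2,59)=1 -> changes
  Option D: v=46, gcd(2,46)=2 -> preserves
  Option E: v=79, gcd(2,79)=1 -> changes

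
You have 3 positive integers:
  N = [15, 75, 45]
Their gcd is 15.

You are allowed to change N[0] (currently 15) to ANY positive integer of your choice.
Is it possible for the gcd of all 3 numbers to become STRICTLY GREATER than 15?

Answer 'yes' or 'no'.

Answer: no

Derivation:
Current gcd = 15
gcd of all OTHER numbers (without N[0]=15): gcd([75, 45]) = 15
The new gcd after any change is gcd(15, new_value).
This can be at most 15.
Since 15 = old gcd 15, the gcd can only stay the same or decrease.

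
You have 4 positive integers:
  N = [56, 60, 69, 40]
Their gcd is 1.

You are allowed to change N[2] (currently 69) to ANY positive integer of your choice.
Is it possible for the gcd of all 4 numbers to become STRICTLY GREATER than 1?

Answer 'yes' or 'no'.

Answer: yes

Derivation:
Current gcd = 1
gcd of all OTHER numbers (without N[2]=69): gcd([56, 60, 40]) = 4
The new gcd after any change is gcd(4, new_value).
This can be at most 4.
Since 4 > old gcd 1, the gcd CAN increase (e.g., set N[2] = 4).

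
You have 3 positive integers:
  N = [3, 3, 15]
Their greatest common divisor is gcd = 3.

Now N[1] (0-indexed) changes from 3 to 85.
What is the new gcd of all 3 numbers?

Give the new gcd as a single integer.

Answer: 1

Derivation:
Numbers: [3, 3, 15], gcd = 3
Change: index 1, 3 -> 85
gcd of the OTHER numbers (without index 1): gcd([3, 15]) = 3
New gcd = gcd(g_others, new_val) = gcd(3, 85) = 1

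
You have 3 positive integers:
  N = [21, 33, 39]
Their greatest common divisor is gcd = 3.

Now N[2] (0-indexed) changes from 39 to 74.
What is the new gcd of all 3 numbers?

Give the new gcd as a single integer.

Numbers: [21, 33, 39], gcd = 3
Change: index 2, 39 -> 74
gcd of the OTHER numbers (without index 2): gcd([21, 33]) = 3
New gcd = gcd(g_others, new_val) = gcd(3, 74) = 1

Answer: 1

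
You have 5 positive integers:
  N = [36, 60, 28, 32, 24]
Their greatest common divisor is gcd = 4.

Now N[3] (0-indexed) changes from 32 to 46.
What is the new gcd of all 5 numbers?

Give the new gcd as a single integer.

Numbers: [36, 60, 28, 32, 24], gcd = 4
Change: index 3, 32 -> 46
gcd of the OTHER numbers (without index 3): gcd([36, 60, 28, 24]) = 4
New gcd = gcd(g_others, new_val) = gcd(4, 46) = 2

Answer: 2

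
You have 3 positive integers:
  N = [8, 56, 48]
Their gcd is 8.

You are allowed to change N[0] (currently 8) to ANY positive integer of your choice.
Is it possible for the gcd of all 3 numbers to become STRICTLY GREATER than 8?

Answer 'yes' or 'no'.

Current gcd = 8
gcd of all OTHER numbers (without N[0]=8): gcd([56, 48]) = 8
The new gcd after any change is gcd(8, new_value).
This can be at most 8.
Since 8 = old gcd 8, the gcd can only stay the same or decrease.

Answer: no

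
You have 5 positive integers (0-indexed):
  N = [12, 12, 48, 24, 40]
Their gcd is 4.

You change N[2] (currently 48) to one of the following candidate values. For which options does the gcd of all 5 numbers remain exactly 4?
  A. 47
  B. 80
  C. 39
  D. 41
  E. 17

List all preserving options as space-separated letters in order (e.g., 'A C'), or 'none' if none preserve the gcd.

Old gcd = 4; gcd of others (without N[2]) = 4
New gcd for candidate v: gcd(4, v). Preserves old gcd iff gcd(4, v) = 4.
  Option A: v=47, gcd(4,47)=1 -> changes
  Option B: v=80, gcd(4,80)=4 -> preserves
  Option C: v=39, gcd(4,39)=1 -> changes
  Option D: v=41, gcd(4,41)=1 -> changes
  Option E: v=17, gcd(4,17)=1 -> changes

Answer: B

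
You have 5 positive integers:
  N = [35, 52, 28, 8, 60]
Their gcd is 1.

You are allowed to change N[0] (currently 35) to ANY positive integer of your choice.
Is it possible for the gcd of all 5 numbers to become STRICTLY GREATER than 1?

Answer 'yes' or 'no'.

Current gcd = 1
gcd of all OTHER numbers (without N[0]=35): gcd([52, 28, 8, 60]) = 4
The new gcd after any change is gcd(4, new_value).
This can be at most 4.
Since 4 > old gcd 1, the gcd CAN increase (e.g., set N[0] = 4).

Answer: yes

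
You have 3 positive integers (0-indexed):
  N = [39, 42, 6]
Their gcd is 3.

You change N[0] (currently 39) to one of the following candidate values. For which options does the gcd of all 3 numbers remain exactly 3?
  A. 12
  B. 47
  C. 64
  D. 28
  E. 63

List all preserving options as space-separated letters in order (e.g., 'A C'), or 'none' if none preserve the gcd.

Answer: E

Derivation:
Old gcd = 3; gcd of others (without N[0]) = 6
New gcd for candidate v: gcd(6, v). Preserves old gcd iff gcd(6, v) = 3.
  Option A: v=12, gcd(6,12)=6 -> changes
  Option B: v=47, gcd(6,47)=1 -> changes
  Option C: v=64, gcd(6,64)=2 -> changes
  Option D: v=28, gcd(6,28)=2 -> changes
  Option E: v=63, gcd(6,63)=3 -> preserves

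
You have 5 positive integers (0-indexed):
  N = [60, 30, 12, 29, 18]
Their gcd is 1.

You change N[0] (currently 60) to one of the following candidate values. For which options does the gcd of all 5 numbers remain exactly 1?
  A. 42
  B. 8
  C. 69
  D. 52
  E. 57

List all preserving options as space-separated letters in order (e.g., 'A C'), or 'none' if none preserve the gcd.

Old gcd = 1; gcd of others (without N[0]) = 1
New gcd for candidate v: gcd(1, v). Preserves old gcd iff gcd(1, v) = 1.
  Option A: v=42, gcd(1,42)=1 -> preserves
  Option B: v=8, gcd(1,8)=1 -> preserves
  Option C: v=69, gcd(1,69)=1 -> preserves
  Option D: v=52, gcd(1,52)=1 -> preserves
  Option E: v=57, gcd(1,57)=1 -> preserves

Answer: A B C D E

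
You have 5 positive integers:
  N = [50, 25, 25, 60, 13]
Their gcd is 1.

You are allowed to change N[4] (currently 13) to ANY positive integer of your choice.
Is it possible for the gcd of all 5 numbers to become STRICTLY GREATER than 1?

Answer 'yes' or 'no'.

Current gcd = 1
gcd of all OTHER numbers (without N[4]=13): gcd([50, 25, 25, 60]) = 5
The new gcd after any change is gcd(5, new_value).
This can be at most 5.
Since 5 > old gcd 1, the gcd CAN increase (e.g., set N[4] = 5).

Answer: yes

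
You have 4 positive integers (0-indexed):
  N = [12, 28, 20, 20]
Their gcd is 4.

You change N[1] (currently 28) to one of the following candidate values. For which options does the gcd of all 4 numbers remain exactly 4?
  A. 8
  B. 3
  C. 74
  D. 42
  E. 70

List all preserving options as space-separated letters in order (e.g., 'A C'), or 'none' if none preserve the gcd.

Old gcd = 4; gcd of others (without N[1]) = 4
New gcd for candidate v: gcd(4, v). Preserves old gcd iff gcd(4, v) = 4.
  Option A: v=8, gcd(4,8)=4 -> preserves
  Option B: v=3, gcd(4,3)=1 -> changes
  Option C: v=74, gcd(4,74)=2 -> changes
  Option D: v=42, gcd(4,42)=2 -> changes
  Option E: v=70, gcd(4,70)=2 -> changes

Answer: A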